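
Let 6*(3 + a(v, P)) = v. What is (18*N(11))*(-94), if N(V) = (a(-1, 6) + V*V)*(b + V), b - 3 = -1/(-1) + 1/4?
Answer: -6080907/2 ≈ -3.0405e+6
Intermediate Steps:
a(v, P) = -3 + v/6
b = 17/4 (b = 3 + (-1/(-1) + 1/4) = 3 + (-1*(-1) + 1*(¼)) = 3 + (1 + ¼) = 3 + 5/4 = 17/4 ≈ 4.2500)
N(V) = (-19/6 + V²)*(17/4 + V) (N(V) = ((-3 + (⅙)*(-1)) + V*V)*(17/4 + V) = ((-3 - ⅙) + V²)*(17/4 + V) = (-19/6 + V²)*(17/4 + V))
(18*N(11))*(-94) = (18*(-323/24 + 11³ - 19/6*11 + (17/4)*11²))*(-94) = (18*(-323/24 + 1331 - 209/6 + (17/4)*121))*(-94) = (18*(-323/24 + 1331 - 209/6 + 2057/4))*(-94) = (18*(43127/24))*(-94) = (129381/4)*(-94) = -6080907/2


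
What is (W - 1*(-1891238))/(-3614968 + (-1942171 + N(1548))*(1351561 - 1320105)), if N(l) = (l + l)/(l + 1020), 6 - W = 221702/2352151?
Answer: -237994281561597/7688389365364426892 ≈ -3.0955e-5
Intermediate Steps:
W = 13891204/2352151 (W = 6 - 221702/2352151 = 13891204/2352151 ≈ 5.9057)
N(l) = 2*l/(1020 + l) (N(l) = (2*l)/(1020 + l) = 2*l/(1020 + l))
(W - 1*(-1891238))/(-3614968 + (-1942171 + N(1548))*(1351561 - 1320105)) = (13891204/2352151 - 1*(-1891238))/(-3614968 + (-1942171 + 2*1548/(1020 + 1548))*(1351561 - 1320105)) = (13891204/2352151 + 1891238)/(-3614968 + (-1942171 + 2*1548/2568)*31456) = 4448491244142/(2352151*(-3614968 + (-1942171 + 2*1548*(1/2568))*31456)) = 4448491244142/(2352151*(-3614968 + (-1942171 + 129/107)*31456)) = 4448491244142/(2352151*(-3614968 - 207812168/107*31456)) = 4448491244142/(2352151*(-3614968 - 6536939556608/107)) = 4448491244142/(2352151*(-6537326358184/107)) = (4448491244142/2352151)*(-107/6537326358184) = -237994281561597/7688389365364426892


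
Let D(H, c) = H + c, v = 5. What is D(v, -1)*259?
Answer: 1036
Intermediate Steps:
D(v, -1)*259 = (5 - 1)*259 = 4*259 = 1036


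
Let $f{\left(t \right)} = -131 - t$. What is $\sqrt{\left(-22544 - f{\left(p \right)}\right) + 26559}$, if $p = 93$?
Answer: $3 \sqrt{471} \approx 65.108$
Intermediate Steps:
$\sqrt{\left(-22544 - f{\left(p \right)}\right) + 26559} = \sqrt{\left(-22544 - \left(-131 - 93\right)\right) + 26559} = \sqrt{\left(-22544 - -224\right) + 26559} = \sqrt{\left(-22544 + 224\right) + 26559} = \sqrt{-22320 + 26559} = \sqrt{4239} = 3 \sqrt{471}$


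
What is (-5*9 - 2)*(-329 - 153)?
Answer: 22654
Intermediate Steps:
(-5*9 - 2)*(-329 - 153) = (-45 - 2)*(-482) = -47*(-482) = 22654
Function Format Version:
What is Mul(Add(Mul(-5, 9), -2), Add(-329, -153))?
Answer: 22654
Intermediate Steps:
Mul(Add(Mul(-5, 9), -2), Add(-329, -153)) = Mul(Add(-45, -2), -482) = Mul(-47, -482) = 22654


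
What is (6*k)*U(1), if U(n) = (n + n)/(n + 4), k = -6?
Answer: -72/5 ≈ -14.400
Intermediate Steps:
U(n) = 2*n/(4 + n) (U(n) = (2*n)/(4 + n) = 2*n/(4 + n))
(6*k)*U(1) = (6*(-6))*(2*1/(4 + 1)) = -72/5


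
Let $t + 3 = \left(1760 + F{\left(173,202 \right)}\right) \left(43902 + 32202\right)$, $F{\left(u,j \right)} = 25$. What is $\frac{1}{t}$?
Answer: $\frac{1}{135845637} \approx 7.3613 \cdot 10^{-9}$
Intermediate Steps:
$t = 135845637$ ($t = -3 + \left(1760 + 25\right) \left(43902 + 32202\right) = -3 + 1785 \cdot 76104 = -3 + 135845640 = 135845637$)
$\frac{1}{t} = \frac{1}{135845637}$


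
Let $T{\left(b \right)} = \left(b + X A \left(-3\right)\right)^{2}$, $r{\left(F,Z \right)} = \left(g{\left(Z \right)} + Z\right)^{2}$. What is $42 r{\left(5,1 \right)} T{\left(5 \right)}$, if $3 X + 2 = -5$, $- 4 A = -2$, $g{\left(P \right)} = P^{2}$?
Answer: $12138$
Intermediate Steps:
$A = \frac{1}{2}$ ($A = \left(- \frac{1}{4}\right) \left(-2\right) = \frac{1}{2} \approx 0.5$)
$X = - \frac{7}{3}$ ($X = - \frac{2}{3} + \frac{1}{3} \left(-5\right) = - \frac{2}{3} - \frac{5}{3} = - \frac{7}{3} \approx -2.3333$)
$r{\left(F,Z \right)} = \left(Z + Z^{2}\right)^{2}$ ($r{\left(F,Z \right)} = \left(Z^{2} + Z\right)^{2} = \left(Z + Z^{2}\right)^{2}$)
$T{\left(b \right)} = \left(\frac{7}{2} + b\right)^{2}$ ($T{\left(b \right)} = \left(b + \left(- \frac{7}{3}\right) \frac{1}{2} \left(-3\right)\right)^{2} = \left(b - - \frac{7}{2}\right)^{2} = \left(b + \frac{7}{2}\right)^{2} = \left(\frac{7}{2} + b\right)^{2}$)
$42 r{\left(5,1 \right)} T{\left(5 \right)} = 42 \cdot 1^{2} \left(1 + 1\right)^{2} \frac{\left(7 + 2 \cdot 5\right)^{2}}{4} = 42 \cdot 1 \cdot 2^{2} \frac{\left(7 + 10\right)^{2}}{4} = 42 \cdot 1 \cdot 4 \frac{17^{2}}{4} = 42 \cdot 4 \cdot \frac{1}{4} \cdot 289 = 168 \cdot \frac{289}{4} = 12138$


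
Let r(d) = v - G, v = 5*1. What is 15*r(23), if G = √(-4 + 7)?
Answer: 75 - 15*√3 ≈ 49.019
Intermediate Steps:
v = 5
G = √3 ≈ 1.7320
r(d) = 5 - √3
15*r(23) = 15*(5 - √3) = 75 - 15*√3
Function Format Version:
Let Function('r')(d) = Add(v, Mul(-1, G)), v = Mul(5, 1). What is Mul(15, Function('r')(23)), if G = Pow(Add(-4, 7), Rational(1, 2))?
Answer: Add(75, Mul(-15, Pow(3, Rational(1, 2)))) ≈ 49.019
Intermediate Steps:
v = 5
G = Pow(3, Rational(1, 2)) ≈ 1.7320
Function('r')(d) = Add(5, Mul(-1, Pow(3, Rational(1, 2))))
Mul(15, Function('r')(23)) = Mul(15, Add(5, Mul(-1, Pow(3, Rational(1, 2))))) = Add(75, Mul(-15, Pow(3, Rational(1, 2))))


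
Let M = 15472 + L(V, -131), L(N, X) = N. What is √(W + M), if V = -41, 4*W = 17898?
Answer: √79622/2 ≈ 141.09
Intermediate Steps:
W = 8949/2 (W = (¼)*17898 = 8949/2 ≈ 4474.5)
M = 15431 (M = 15472 - 41 = 15431)
√(W + M) = √(8949/2 + 15431) = √(39811/2) = √79622/2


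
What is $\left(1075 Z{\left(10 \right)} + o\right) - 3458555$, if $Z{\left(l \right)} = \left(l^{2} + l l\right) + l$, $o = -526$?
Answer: $-3233331$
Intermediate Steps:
$Z{\left(l \right)} = l + 2 l^{2}$ ($Z{\left(l \right)} = \left(l^{2} + l^{2}\right) + l = 2 l^{2} + l = l + 2 l^{2}$)
$\left(1075 Z{\left(10 \right)} + o\right) - 3458555 = \left(1075 \cdot 10 \left(1 + 2 \cdot 10\right) - 526\right) - 3458555 = \left(1075 \cdot 10 \left(1 + 20\right) - 526\right) - 3458555 = \left(1075 \cdot 10 \cdot 21 - 526\right) - 3458555 = \left(1075 \cdot 210 - 526\right) - 3458555 = \left(225750 - 526\right) - 3458555 = 225224 - 3458555 = -3233331$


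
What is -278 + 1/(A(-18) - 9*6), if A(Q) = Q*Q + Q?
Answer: -70055/252 ≈ -278.00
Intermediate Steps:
A(Q) = Q + Q² (A(Q) = Q² + Q = Q + Q²)
-278 + 1/(A(-18) - 9*6) = -278 + 1/(-18*(1 - 18) - 9*6) = -278 + 1/(-18*(-17) - 54) = -278 + 1/(306 - 54) = -278 + 1/252 = -70055/252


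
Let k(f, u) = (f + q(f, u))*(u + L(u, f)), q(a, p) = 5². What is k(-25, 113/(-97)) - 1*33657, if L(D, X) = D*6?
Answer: -33657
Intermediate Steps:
q(a, p) = 25
L(D, X) = 6*D
k(f, u) = 7*u*(25 + f) (k(f, u) = (f + 25)*(u + 6*u) = (25 + f)*(7*u) = 7*u*(25 + f))
k(-25, 113/(-97)) - 1*33657 = 7*(113/(-97))*(25 - 25) - 1*33657 = 7*(113*(-1/97))*0 - 33657 = 7*(-113/97)*0 - 33657 = 0 - 33657 = -33657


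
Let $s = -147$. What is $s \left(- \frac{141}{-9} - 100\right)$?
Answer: $12397$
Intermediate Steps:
$s \left(- \frac{141}{-9} - 100\right) = - 147 \left(- \frac{141}{-9} - 100\right) = - 147 \left(\left(-141\right) \left(- \frac{1}{9}\right) - 100\right) = - 147 \left(\frac{47}{3} - 100\right) = \left(-147\right) \left(- \frac{253}{3}\right) = 12397$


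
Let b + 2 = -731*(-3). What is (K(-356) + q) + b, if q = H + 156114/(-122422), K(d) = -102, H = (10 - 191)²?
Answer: 2133125293/61211 ≈ 34849.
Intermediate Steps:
H = 32761 (H = (-181)² = 32761)
q = 2005255514/61211 (q = 32761 + 156114/(-122422) = 32761 + 156114*(-1/122422) = 32761 - 78057/61211 = 2005255514/61211 ≈ 32760.)
b = 2191 (b = -2 - 731*(-3) = -2 + 2193 = 2191)
(K(-356) + q) + b = (-102 + 2005255514/61211) + 2191 = 1999011992/61211 + 2191 = 2133125293/61211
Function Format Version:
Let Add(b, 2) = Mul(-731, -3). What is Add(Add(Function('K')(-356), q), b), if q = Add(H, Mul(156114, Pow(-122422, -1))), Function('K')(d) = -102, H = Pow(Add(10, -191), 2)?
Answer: Rational(2133125293, 61211) ≈ 34849.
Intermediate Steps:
H = 32761 (H = Pow(-181, 2) = 32761)
q = Rational(2005255514, 61211) (q = Add(32761, Mul(156114, Pow(-122422, -1))) = Add(32761, Mul(156114, Rational(-1, 122422))) = Add(32761, Rational(-78057, 61211)) = Rational(2005255514, 61211) ≈ 32760.)
b = 2191 (b = Add(-2, Mul(-731, -3)) = Add(-2, 2193) = 2191)
Add(Add(Function('K')(-356), q), b) = Add(Add(-102, Rational(2005255514, 61211)), 2191) = Add(Rational(1999011992, 61211), 2191) = Rational(2133125293, 61211)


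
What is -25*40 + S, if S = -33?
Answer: -1033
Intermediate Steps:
-25*40 + S = -25*40 - 33 = -1000 - 33 = -1033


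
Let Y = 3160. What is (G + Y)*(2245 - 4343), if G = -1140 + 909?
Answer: -6145042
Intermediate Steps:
G = -231
(G + Y)*(2245 - 4343) = (-231 + 3160)*(2245 - 4343) = 2929*(-2098) = -6145042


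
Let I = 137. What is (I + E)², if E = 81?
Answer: 47524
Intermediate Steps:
(I + E)² = (137 + 81)² = 218² = 47524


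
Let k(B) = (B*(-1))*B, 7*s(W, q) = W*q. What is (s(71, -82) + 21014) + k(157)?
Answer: -31267/7 ≈ -4466.7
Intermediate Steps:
s(W, q) = W*q/7 (s(W, q) = (W*q)/7 = W*q/7)
k(B) = -B**2 (k(B) = (-B)*B = -B**2)
(s(71, -82) + 21014) + k(157) = ((1/7)*71*(-82) + 21014) - 1*157**2 = (-5822/7 + 21014) - 1*24649 = 141276/7 - 24649 = -31267/7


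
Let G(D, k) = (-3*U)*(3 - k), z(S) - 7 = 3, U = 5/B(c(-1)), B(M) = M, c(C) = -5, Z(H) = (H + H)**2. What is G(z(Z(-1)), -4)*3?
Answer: 63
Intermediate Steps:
Z(H) = 4*H**2 (Z(H) = (2*H)**2 = 4*H**2)
U = -1 (U = 5/(-5) = 5*(-1/5) = -1)
z(S) = 10 (z(S) = 7 + 3 = 10)
G(D, k) = 9 - 3*k (G(D, k) = (-3*(-1))*(3 - k) = 3*(3 - k) = 9 - 3*k)
G(z(Z(-1)), -4)*3 = (9 - 3*(-4))*3 = (9 + 12)*3 = 21*3 = 63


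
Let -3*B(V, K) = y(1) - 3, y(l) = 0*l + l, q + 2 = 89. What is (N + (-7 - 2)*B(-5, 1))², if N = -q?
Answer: 8649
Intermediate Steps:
q = 87 (q = -2 + 89 = 87)
N = -87 (N = -1*87 = -87)
y(l) = l (y(l) = 0 + l = l)
B(V, K) = ⅔ (B(V, K) = -(1 - 3)/3 = -⅓*(-2) = ⅔)
(N + (-7 - 2)*B(-5, 1))² = (-87 + (-7 - 2)*(⅔))² = (-87 - 9*⅔)² = (-87 - 6)² = (-93)² = 8649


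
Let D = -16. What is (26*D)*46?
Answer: -19136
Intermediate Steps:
(26*D)*46 = (26*(-16))*46 = -416*46 = -19136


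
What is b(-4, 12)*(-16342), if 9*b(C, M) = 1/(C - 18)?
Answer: 8171/99 ≈ 82.535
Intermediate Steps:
b(C, M) = 1/(9*(-18 + C)) (b(C, M) = 1/(9*(C - 18)) = 1/(9*(-18 + C)))
b(-4, 12)*(-16342) = (1/(9*(-18 - 4)))*(-16342) = ((⅑)/(-22))*(-16342) = ((⅑)*(-1/22))*(-16342) = -1/198*(-16342) = 8171/99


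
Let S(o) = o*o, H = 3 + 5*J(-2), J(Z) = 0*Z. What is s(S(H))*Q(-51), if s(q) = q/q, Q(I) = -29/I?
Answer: 29/51 ≈ 0.56863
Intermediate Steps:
J(Z) = 0
H = 3 (H = 3 + 5*0 = 3 + 0 = 3)
S(o) = o²
s(q) = 1
s(S(H))*Q(-51) = 1*(-29/(-51)) = 1*(-29*(-1/51)) = 1*(29/51) = 29/51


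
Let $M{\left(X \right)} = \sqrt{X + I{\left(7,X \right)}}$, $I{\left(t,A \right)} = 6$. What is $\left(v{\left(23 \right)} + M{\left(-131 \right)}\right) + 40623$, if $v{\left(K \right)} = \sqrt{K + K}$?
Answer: $40623 + \sqrt{46} + 5 i \sqrt{5} \approx 40630.0 + 11.18 i$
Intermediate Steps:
$v{\left(K \right)} = \sqrt{2} \sqrt{K}$ ($v{\left(K \right)} = \sqrt{2 K} = \sqrt{2} \sqrt{K}$)
$M{\left(X \right)} = \sqrt{6 + X}$ ($M{\left(X \right)} = \sqrt{X + 6} = \sqrt{6 + X}$)
$\left(v{\left(23 \right)} + M{\left(-131 \right)}\right) + 40623 = \left(\sqrt{2} \sqrt{23} + \sqrt{6 - 131}\right) + 40623 = \left(\sqrt{46} + \sqrt{-125}\right) + 40623 = \left(\sqrt{46} + 5 i \sqrt{5}\right) + 40623 = 40623 + \sqrt{46} + 5 i \sqrt{5}$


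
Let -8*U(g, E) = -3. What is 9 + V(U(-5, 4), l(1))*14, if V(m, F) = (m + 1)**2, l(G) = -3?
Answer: 1135/32 ≈ 35.469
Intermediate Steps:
U(g, E) = 3/8 (U(g, E) = -1/8*(-3) = 3/8)
V(m, F) = (1 + m)**2
9 + V(U(-5, 4), l(1))*14 = 9 + (1 + 3/8)**2*14 = 9 + (11/8)**2*14 = 9 + (121/64)*14 = 9 + 847/32 = 1135/32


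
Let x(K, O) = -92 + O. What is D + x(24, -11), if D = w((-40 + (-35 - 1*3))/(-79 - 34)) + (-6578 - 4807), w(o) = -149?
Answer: -11637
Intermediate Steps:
D = -11534 (D = -149 + (-6578 - 4807) = -149 - 11385 = -11534)
D + x(24, -11) = -11534 + (-92 - 11) = -11534 - 103 = -11637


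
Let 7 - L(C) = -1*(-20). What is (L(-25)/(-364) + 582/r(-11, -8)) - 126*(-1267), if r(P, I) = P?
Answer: 49153451/308 ≈ 1.5959e+5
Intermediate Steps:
L(C) = -13 (L(C) = 7 - (-1)*(-20) = 7 - 1*20 = 7 - 20 = -13)
(L(-25)/(-364) + 582/r(-11, -8)) - 126*(-1267) = (-13/(-364) + 582/(-11)) - 126*(-1267) = (-13*(-1/364) + 582*(-1/11)) + 159642 = (1/28 - 582/11) + 159642 = -16285/308 + 159642 = 49153451/308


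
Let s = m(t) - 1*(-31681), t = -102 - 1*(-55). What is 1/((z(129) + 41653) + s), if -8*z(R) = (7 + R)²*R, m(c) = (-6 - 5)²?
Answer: -1/224793 ≈ -4.4485e-6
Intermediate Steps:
t = -47 (t = -102 + 55 = -47)
m(c) = 121 (m(c) = (-11)² = 121)
z(R) = -R*(7 + R)²/8 (z(R) = -(7 + R)²*R/8 = -R*(7 + R)²/8)
s = 31802 (s = 121 - 1*(-31681) = 121 + 31681 = 31802)
1/((z(129) + 41653) + s) = 1/((-⅛*129*(7 + 129)² + 41653) + 31802) = 1/((-⅛*129*136² + 41653) + 31802) = 1/((-⅛*129*18496 + 41653) + 31802) = 1/((-298248 + 41653) + 31802) = 1/(-256595 + 31802) = 1/(-224793) = -1/224793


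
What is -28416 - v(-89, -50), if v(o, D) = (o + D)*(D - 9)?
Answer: -36617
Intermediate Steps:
v(o, D) = (-9 + D)*(D + o) (v(o, D) = (D + o)*(-9 + D) = (-9 + D)*(D + o))
-28416 - v(-89, -50) = -28416 - ((-50)² - 9*(-50) - 9*(-89) - 50*(-89)) = -28416 - (2500 + 450 + 801 + 4450) = -28416 - 1*8201 = -28416 - 8201 = -36617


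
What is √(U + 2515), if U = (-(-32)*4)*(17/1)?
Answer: √4691 ≈ 68.491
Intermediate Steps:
U = 2176 (U = (-16*(-8))*(17*1) = 128*17 = 2176)
√(U + 2515) = √(2176 + 2515) = √4691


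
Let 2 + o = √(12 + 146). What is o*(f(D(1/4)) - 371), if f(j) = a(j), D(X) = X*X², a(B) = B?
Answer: 23743/32 - 23743*√158/64 ≈ -3921.2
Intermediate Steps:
D(X) = X³
f(j) = j
o = -2 + √158 (o = -2 + √(12 + 146) = -2 + √158 ≈ 10.570)
o*(f(D(1/4)) - 371) = (-2 + √158)*((1/4)³ - 371) = (-2 + √158)*((1*(¼))³ - 371) = (-2 + √158)*((¼)³ - 371) = (-2 + √158)*(1/64 - 371) = (-2 + √158)*(-23743/64) = 23743/32 - 23743*√158/64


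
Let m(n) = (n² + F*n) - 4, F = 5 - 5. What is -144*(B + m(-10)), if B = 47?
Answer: -20592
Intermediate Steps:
F = 0
m(n) = -4 + n² (m(n) = (n² + 0*n) - 4 = (n² + 0) - 4 = n² - 4 = -4 + n²)
-144*(B + m(-10)) = -144*(47 + (-4 + (-10)²)) = -144*(47 + (-4 + 100)) = -144*(47 + 96) = -144*143 = -20592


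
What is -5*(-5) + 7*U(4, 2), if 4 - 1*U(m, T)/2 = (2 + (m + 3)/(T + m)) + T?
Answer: 26/3 ≈ 8.6667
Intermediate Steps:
U(m, T) = 4 - 2*T - 2*(3 + m)/(T + m) (U(m, T) = 8 - 2*((2 + (m + 3)/(T + m)) + T) = 8 - 2*((2 + (3 + m)/(T + m)) + T) = 8 - 2*(2 + T + (3 + m)/(T + m)) = 8 + (-4 - 2*T - 2*(3 + m)/(T + m)) = 4 - 2*T - 2*(3 + m)/(T + m))
-5*(-5) + 7*U(4, 2) = -5*(-5) + 7*(2*(-3 + 4 - 1*2² + 2*2 - 1*2*4)/(2 + 4)) = 25 + 7*(2*(-3 + 4 - 1*4 + 4 - 8)/6) = 25 + 7*(2*(⅙)*(-3 + 4 - 4 + 4 - 8)) = 25 + 7*(2*(⅙)*(-7)) = 25 + 7*(-7/3) = 25 - 49/3 = 26/3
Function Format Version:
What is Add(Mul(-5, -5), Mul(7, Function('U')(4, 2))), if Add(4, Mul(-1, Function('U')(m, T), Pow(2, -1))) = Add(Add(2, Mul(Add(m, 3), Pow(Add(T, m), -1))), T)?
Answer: Rational(26, 3) ≈ 8.6667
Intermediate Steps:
Function('U')(m, T) = Add(4, Mul(-2, T), Mul(-2, Pow(Add(T, m), -1), Add(3, m))) (Function('U')(m, T) = Add(8, Mul(-2, Add(Add(2, Mul(Add(m, 3), Pow(Add(T, m), -1))), T))) = Add(8, Mul(-2, Add(Add(2, Mul(Add(3, m), Pow(Add(T, m), -1))), T))) = Add(8, Mul(-2, Add(Add(2, Mul(Pow(Add(T, m), -1), Add(3, m))), T))) = Add(8, Mul(-2, Add(2, T, Mul(Pow(Add(T, m), -1), Add(3, m))))) = Add(8, Add(-4, Mul(-2, T), Mul(-2, Pow(Add(T, m), -1), Add(3, m)))) = Add(4, Mul(-2, T), Mul(-2, Pow(Add(T, m), -1), Add(3, m))))
Add(Mul(-5, -5), Mul(7, Function('U')(4, 2))) = Add(Mul(-5, -5), Mul(7, Mul(2, Pow(Add(2, 4), -1), Add(-3, 4, Mul(-1, Pow(2, 2)), Mul(2, 2), Mul(-1, 2, 4))))) = Add(25, Mul(7, Mul(2, Pow(6, -1), Add(-3, 4, Mul(-1, 4), 4, -8)))) = Add(25, Mul(7, Mul(2, Rational(1, 6), Add(-3, 4, -4, 4, -8)))) = Add(25, Mul(7, Mul(2, Rational(1, 6), -7))) = Add(25, Mul(7, Rational(-7, 3))) = Add(25, Rational(-49, 3)) = Rational(26, 3)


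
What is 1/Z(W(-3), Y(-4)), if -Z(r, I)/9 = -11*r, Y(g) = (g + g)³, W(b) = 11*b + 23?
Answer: -1/990 ≈ -0.0010101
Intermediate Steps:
W(b) = 23 + 11*b
Y(g) = 8*g³ (Y(g) = (2*g)³ = 8*g³)
Z(r, I) = 99*r (Z(r, I) = -(-99)*r = 99*r)
1/Z(W(-3), Y(-4)) = 1/(99*(23 + 11*(-3))) = 1/(99*(23 - 33)) = 1/(99*(-10)) = 1/(-990) = -1/990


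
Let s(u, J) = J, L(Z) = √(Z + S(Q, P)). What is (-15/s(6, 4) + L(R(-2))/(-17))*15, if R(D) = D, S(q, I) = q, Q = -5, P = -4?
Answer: -225/4 - 15*I*√7/17 ≈ -56.25 - 2.3345*I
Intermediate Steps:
L(Z) = √(-5 + Z) (L(Z) = √(Z - 5) = √(-5 + Z))
(-15/s(6, 4) + L(R(-2))/(-17))*15 = (-15/4 + √(-5 - 2)/(-17))*15 = (-15*¼ + √(-7)*(-1/17))*15 = (-15/4 + (I*√7)*(-1/17))*15 = (-15/4 - I*√7/17)*15 = -225/4 - 15*I*√7/17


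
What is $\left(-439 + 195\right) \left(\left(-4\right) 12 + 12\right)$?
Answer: $8784$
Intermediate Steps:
$\left(-439 + 195\right) \left(\left(-4\right) 12 + 12\right) = - 244 \left(-48 + 12\right) = \left(-244\right) \left(-36\right) = 8784$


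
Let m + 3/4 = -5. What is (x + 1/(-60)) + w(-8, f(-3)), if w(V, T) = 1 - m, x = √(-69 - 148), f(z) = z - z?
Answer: 101/15 + I*√217 ≈ 6.7333 + 14.731*I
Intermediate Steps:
f(z) = 0
x = I*√217 (x = √(-217) = I*√217 ≈ 14.731*I)
m = -23/4 (m = -¾ - 5 = -23/4 ≈ -5.7500)
w(V, T) = 27/4 (w(V, T) = 1 - 1*(-23/4) = 1 + 23/4 = 27/4)
(x + 1/(-60)) + w(-8, f(-3)) = (I*√217 + 1/(-60)) + 27/4 = (I*√217 - 1/60) + 27/4 = (-1/60 + I*√217) + 27/4 = 101/15 + I*√217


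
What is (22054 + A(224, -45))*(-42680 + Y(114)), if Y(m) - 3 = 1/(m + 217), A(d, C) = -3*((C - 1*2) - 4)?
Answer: -313697991802/331 ≈ -9.4773e+8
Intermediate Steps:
A(d, C) = 18 - 3*C (A(d, C) = -3*((C - 2) - 4) = -3*((-2 + C) - 4) = -3*(-6 + C) = 18 - 3*C)
Y(m) = 3 + 1/(217 + m) (Y(m) = 3 + 1/(m + 217) = 3 + 1/(217 + m))
(22054 + A(224, -45))*(-42680 + Y(114)) = (22054 + (18 - 3*(-45)))*(-42680 + (652 + 3*114)/(217 + 114)) = (22054 + (18 + 135))*(-42680 + (652 + 342)/331) = (22054 + 153)*(-42680 + (1/331)*994) = 22207*(-42680 + 994/331) = 22207*(-14126086/331) = -313697991802/331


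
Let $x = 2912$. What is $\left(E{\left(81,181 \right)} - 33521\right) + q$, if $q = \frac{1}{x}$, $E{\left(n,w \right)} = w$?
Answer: $- \frac{97086079}{2912} \approx -33340.0$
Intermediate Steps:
$q = \frac{1}{2912} \approx 0.00034341$
$\left(E{\left(81,181 \right)} - 33521\right) + q = \left(181 - 33521\right) + \frac{1}{2912} = -33340 + \frac{1}{2912} = - \frac{97086079}{2912}$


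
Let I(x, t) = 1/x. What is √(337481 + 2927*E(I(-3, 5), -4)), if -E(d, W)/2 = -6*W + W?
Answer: 9*√2721 ≈ 469.47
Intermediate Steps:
E(d, W) = 10*W (E(d, W) = -2*(-6*W + W) = -(-10)*W = 10*W)
√(337481 + 2927*E(I(-3, 5), -4)) = √(337481 + 2927*(10*(-4))) = √(337481 + 2927*(-40)) = √(337481 - 117080) = √220401 = 9*√2721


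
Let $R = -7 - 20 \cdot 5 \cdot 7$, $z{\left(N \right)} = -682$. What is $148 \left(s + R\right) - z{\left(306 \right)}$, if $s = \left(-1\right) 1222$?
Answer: $-284810$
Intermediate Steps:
$R = -707$ ($R = -7 - 700 = -707$)
$s = -1222$
$148 \left(s + R\right) - z{\left(306 \right)} = 148 \left(-1222 - 707\right) - -682 = 148 \left(-1929\right) + 682 = -285492 + 682 = -284810$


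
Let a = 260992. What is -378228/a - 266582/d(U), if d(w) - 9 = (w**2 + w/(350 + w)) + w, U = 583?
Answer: -11566602373695/5181822535072 ≈ -2.2322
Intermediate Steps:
d(w) = 9 + w + w**2 + w/(350 + w) (d(w) = 9 + ((w**2 + w/(350 + w)) + w) = 9 + (w + w**2 + w/(350 + w)) = 9 + w + w**2 + w/(350 + w))
-378228/a - 266582/d(U) = -378228/260992 - 266582*(350 + 583)/(3150 + 583**3 + 351*583**2 + 360*583) = -378228*1/260992 - 266582*933/(3150 + 198155287 + 351*339889 + 209880) = -94557/65248 - 266582*933/(3150 + 198155287 + 119301039 + 209880) = -94557/65248 - 266582/((1/933)*317669356) = -94557/65248 - 266582/317669356/933 = -94557/65248 - 266582*933/317669356 = -94557/65248 - 124360503/158834678 = -11566602373695/5181822535072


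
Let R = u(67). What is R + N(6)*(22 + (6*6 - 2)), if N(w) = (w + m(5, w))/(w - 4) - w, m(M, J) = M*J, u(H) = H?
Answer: 739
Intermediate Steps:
R = 67
m(M, J) = J*M
N(w) = -w + 6*w/(-4 + w) (N(w) = (w + w*5)/(w - 4) - w = (w + 5*w)/(-4 + w) - w = (6*w)/(-4 + w) - w = 6*w/(-4 + w) - w = -w + 6*w/(-4 + w))
R + N(6)*(22 + (6*6 - 2)) = 67 + (6*(10 - 1*6)/(-4 + 6))*(22 + (6*6 - 2)) = 67 + (6*(10 - 6)/2)*(22 + (36 - 2)) = 67 + (6*(½)*4)*(22 + 34) = 67 + 12*56 = 67 + 672 = 739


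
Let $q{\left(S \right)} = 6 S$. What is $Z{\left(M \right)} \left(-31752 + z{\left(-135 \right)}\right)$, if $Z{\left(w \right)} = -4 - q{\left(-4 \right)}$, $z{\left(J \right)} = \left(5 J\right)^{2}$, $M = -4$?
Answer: $8477460$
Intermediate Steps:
$z{\left(J \right)} = 25 J^{2}$
$Z{\left(w \right)} = 20$ ($Z{\left(w \right)} = -4 - 6 \left(-4\right) = -4 - -24 = -4 + 24 = 20$)
$Z{\left(M \right)} \left(-31752 + z{\left(-135 \right)}\right) = 20 \left(-31752 + 25 \left(-135\right)^{2}\right) = 20 \left(-31752 + 25 \cdot 18225\right) = 20 \left(-31752 + 455625\right) = 20 \cdot 423873 = 8477460$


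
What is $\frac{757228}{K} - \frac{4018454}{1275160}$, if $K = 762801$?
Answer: $- \frac{1049846936587}{486346661580} \approx -2.1586$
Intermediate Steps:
$\frac{757228}{K} - \frac{4018454}{1275160} = \frac{757228}{762801} - \frac{4018454}{1275160} = 757228 \cdot \frac{1}{762801} - \frac{2009227}{637580} = \frac{757228}{762801} - \frac{2009227}{637580} = - \frac{1049846936587}{486346661580}$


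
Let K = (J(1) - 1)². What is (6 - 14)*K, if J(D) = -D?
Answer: -32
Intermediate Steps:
K = 4 (K = (-1*1 - 1)² = (-1 - 1)² = (-2)² = 4)
(6 - 14)*K = (6 - 14)*4 = -8*4 = -32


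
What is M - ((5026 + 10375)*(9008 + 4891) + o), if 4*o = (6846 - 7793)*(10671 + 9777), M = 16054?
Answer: -209201381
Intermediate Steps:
o = -4841064 (o = ((6846 - 7793)*(10671 + 9777))/4 = (-947*20448)/4 = (1/4)*(-19364256) = -4841064)
M - ((5026 + 10375)*(9008 + 4891) + o) = 16054 - ((5026 + 10375)*(9008 + 4891) - 4841064) = 16054 - (15401*13899 - 4841064) = 16054 - (214058499 - 4841064) = 16054 - 1*209217435 = 16054 - 209217435 = -209201381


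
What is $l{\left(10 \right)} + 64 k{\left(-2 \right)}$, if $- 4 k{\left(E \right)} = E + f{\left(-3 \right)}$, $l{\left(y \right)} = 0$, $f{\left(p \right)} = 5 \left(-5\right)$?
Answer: $432$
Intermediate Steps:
$f{\left(p \right)} = -25$
$k{\left(E \right)} = \frac{25}{4} - \frac{E}{4}$ ($k{\left(E \right)} = - \frac{E - 25}{4} = - \frac{-25 + E}{4} = \frac{25}{4} - \frac{E}{4}$)
$l{\left(10 \right)} + 64 k{\left(-2 \right)} = 0 + 64 \left(\frac{25}{4} - - \frac{1}{2}\right) = 0 + 64 \left(\frac{25}{4} + \frac{1}{2}\right) = 0 + 64 \cdot \frac{27}{4} = 0 + 432 = 432$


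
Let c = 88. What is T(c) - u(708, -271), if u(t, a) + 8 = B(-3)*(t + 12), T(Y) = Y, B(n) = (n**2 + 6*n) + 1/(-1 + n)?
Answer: 6756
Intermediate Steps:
B(n) = n**2 + 1/(-1 + n) + 6*n
u(t, a) = -119 - 37*t/4 (u(t, a) = -8 + ((1 + (-3)**3 - 6*(-3) + 5*(-3)**2)/(-1 - 3))*(t + 12) = -8 + ((1 - 27 + 18 + 5*9)/(-4))*(12 + t) = -8 + (-(1 - 27 + 18 + 45)/4)*(12 + t) = -8 + (-1/4*37)*(12 + t) = -8 - 37*(12 + t)/4 = -8 + (-111 - 37*t/4) = -119 - 37*t/4)
T(c) - u(708, -271) = 88 - (-119 - 37/4*708) = 88 - (-119 - 6549) = 88 - 1*(-6668) = 88 + 6668 = 6756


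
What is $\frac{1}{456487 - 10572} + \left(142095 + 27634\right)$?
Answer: $\frac{75684707036}{445915} \approx 1.6973 \cdot 10^{5}$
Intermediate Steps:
$\frac{1}{456487 - 10572} + \left(142095 + 27634\right) = \frac{1}{445915} + 169729 = \frac{75684707036}{445915}$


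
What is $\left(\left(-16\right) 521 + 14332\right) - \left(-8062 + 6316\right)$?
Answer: $7742$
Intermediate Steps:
$\left(\left(-16\right) 521 + 14332\right) - \left(-8062 + 6316\right) = \left(-8336 + 14332\right) - -1746 = 5996 + 1746 = 7742$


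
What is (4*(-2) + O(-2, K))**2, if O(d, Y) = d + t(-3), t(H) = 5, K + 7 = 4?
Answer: 25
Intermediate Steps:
K = -3 (K = -7 + 4 = -3)
O(d, Y) = 5 + d (O(d, Y) = d + 5 = 5 + d)
(4*(-2) + O(-2, K))**2 = (4*(-2) + (5 - 2))**2 = (-8 + 3)**2 = (-5)**2 = 25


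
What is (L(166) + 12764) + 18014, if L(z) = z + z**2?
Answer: 58500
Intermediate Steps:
(L(166) + 12764) + 18014 = (166*(1 + 166) + 12764) + 18014 = (166*167 + 12764) + 18014 = (27722 + 12764) + 18014 = 40486 + 18014 = 58500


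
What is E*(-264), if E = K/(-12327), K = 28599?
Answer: 2516712/4109 ≈ 612.49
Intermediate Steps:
E = -9533/4109 (E = 28599/(-12327) = 28599*(-1/12327) = -9533/4109 ≈ -2.3200)
E*(-264) = -9533/4109*(-264) = 2516712/4109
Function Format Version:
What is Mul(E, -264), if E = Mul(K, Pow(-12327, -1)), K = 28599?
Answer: Rational(2516712, 4109) ≈ 612.49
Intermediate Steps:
E = Rational(-9533, 4109) (E = Mul(28599, Pow(-12327, -1)) = Mul(28599, Rational(-1, 12327)) = Rational(-9533, 4109) ≈ -2.3200)
Mul(E, -264) = Mul(Rational(-9533, 4109), -264) = Rational(2516712, 4109)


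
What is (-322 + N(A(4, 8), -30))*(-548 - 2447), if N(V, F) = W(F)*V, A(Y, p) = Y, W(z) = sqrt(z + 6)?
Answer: 964390 - 23960*I*sqrt(6) ≈ 9.6439e+5 - 58690.0*I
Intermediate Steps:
W(z) = sqrt(6 + z)
N(V, F) = V*sqrt(6 + F) (N(V, F) = sqrt(6 + F)*V = V*sqrt(6 + F))
(-322 + N(A(4, 8), -30))*(-548 - 2447) = (-322 + 4*sqrt(6 - 30))*(-548 - 2447) = (-322 + 4*sqrt(-24))*(-2995) = (-322 + 4*(2*I*sqrt(6)))*(-2995) = (-322 + 8*I*sqrt(6))*(-2995) = 964390 - 23960*I*sqrt(6)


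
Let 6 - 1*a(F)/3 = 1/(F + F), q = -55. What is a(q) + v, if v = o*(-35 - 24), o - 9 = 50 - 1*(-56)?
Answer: -744367/110 ≈ -6767.0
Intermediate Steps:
o = 115 (o = 9 + (50 - 1*(-56)) = 9 + (50 + 56) = 9 + 106 = 115)
a(F) = 18 - 3/(2*F) (a(F) = 18 - 3/(F + F) = 18 - 3*1/(2*F) = 18 - 3/(2*F))
v = -6785 (v = 115*(-35 - 24) = 115*(-59) = -6785)
a(q) + v = (18 - 3/2/(-55)) - 6785 = (18 - 3/2*(-1/55)) - 6785 = (18 + 3/110) - 6785 = 1983/110 - 6785 = -744367/110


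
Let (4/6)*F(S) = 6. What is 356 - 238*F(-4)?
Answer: -1786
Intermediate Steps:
F(S) = 9 (F(S) = (3/2)*6 = 9)
356 - 238*F(-4) = 356 - 238*9 = 356 - 2142 = -1786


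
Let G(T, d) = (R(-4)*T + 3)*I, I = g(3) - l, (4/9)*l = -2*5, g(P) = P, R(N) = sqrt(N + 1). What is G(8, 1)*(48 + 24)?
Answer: 5508 + 14688*I*sqrt(3) ≈ 5508.0 + 25440.0*I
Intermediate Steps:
R(N) = sqrt(1 + N)
l = -45/2 (l = 9*(-2*5)/4 = (9/4)*(-10) = -45/2 ≈ -22.500)
I = 51/2 (I = 3 - 1*(-45/2) = 3 + 45/2 = 51/2 ≈ 25.500)
G(T, d) = 153/2 + 51*I*T*sqrt(3)/2 (G(T, d) = (sqrt(1 - 4)*T + 3)*(51/2) = (sqrt(-3)*T + 3)*(51/2) = ((I*sqrt(3))*T + 3)*(51/2) = (I*T*sqrt(3) + 3)*(51/2) = (3 + I*T*sqrt(3))*(51/2) = 153/2 + 51*I*T*sqrt(3)/2)
G(8, 1)*(48 + 24) = (153/2 + (51/2)*I*8*sqrt(3))*(48 + 24) = (153/2 + 204*I*sqrt(3))*72 = 5508 + 14688*I*sqrt(3)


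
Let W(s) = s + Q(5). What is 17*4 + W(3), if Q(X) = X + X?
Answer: 81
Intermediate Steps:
Q(X) = 2*X
W(s) = 10 + s (W(s) = s + 2*5 = s + 10 = 10 + s)
17*4 + W(3) = 17*4 + (10 + 3) = 68 + 13 = 81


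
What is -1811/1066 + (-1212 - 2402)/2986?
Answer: -4630085/1591538 ≈ -2.9092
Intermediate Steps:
-1811/1066 + (-1212 - 2402)/2986 = -1811*1/1066 - 3614*1/2986 = -1811/1066 - 1807/1493 = -4630085/1591538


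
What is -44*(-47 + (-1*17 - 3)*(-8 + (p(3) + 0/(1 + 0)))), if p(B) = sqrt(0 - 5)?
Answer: -4972 + 880*I*sqrt(5) ≈ -4972.0 + 1967.7*I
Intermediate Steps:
p(B) = I*sqrt(5) (p(B) = sqrt(-5) = I*sqrt(5))
-44*(-47 + (-1*17 - 3)*(-8 + (p(3) + 0/(1 + 0)))) = -44*(-47 + (-1*17 - 3)*(-8 + (I*sqrt(5) + 0/(1 + 0)))) = -44*(-47 + (-17 - 3)*(-8 + (I*sqrt(5) + 0/1))) = -44*(-47 - 20*(-8 + (I*sqrt(5) + 1*0))) = -44*(-47 - 20*(-8 + (I*sqrt(5) + 0))) = -44*(-47 - 20*(-8 + I*sqrt(5))) = -44*(-47 + (160 - 20*I*sqrt(5))) = -44*(113 - 20*I*sqrt(5)) = -4972 + 880*I*sqrt(5)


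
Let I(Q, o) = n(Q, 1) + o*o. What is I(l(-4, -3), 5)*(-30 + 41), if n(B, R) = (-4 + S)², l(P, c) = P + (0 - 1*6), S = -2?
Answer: 671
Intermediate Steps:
l(P, c) = -6 + P (l(P, c) = P + (0 - 6) = P - 6 = -6 + P)
n(B, R) = 36 (n(B, R) = (-4 - 2)² = (-6)² = 36)
I(Q, o) = 36 + o² (I(Q, o) = 36 + o*o = 36 + o²)
I(l(-4, -3), 5)*(-30 + 41) = (36 + 5²)*(-30 + 41) = (36 + 25)*11 = 61*11 = 671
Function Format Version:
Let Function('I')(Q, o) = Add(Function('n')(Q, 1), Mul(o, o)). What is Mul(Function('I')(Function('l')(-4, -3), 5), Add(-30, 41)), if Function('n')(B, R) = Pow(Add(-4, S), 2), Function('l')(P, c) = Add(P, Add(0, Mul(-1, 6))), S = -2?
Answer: 671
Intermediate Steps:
Function('l')(P, c) = Add(-6, P) (Function('l')(P, c) = Add(P, Add(0, -6)) = Add(P, -6) = Add(-6, P))
Function('n')(B, R) = 36 (Function('n')(B, R) = Pow(Add(-4, -2), 2) = Pow(-6, 2) = 36)
Function('I')(Q, o) = Add(36, Pow(o, 2)) (Function('I')(Q, o) = Add(36, Mul(o, o)) = Add(36, Pow(o, 2)))
Mul(Function('I')(Function('l')(-4, -3), 5), Add(-30, 41)) = Mul(Add(36, Pow(5, 2)), Add(-30, 41)) = Mul(Add(36, 25), 11) = Mul(61, 11) = 671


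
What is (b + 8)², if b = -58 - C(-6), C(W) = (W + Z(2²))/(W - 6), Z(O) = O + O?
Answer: 89401/36 ≈ 2483.4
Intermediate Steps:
Z(O) = 2*O
C(W) = (8 + W)/(-6 + W) (C(W) = (W + 2*2²)/(W - 6) = (W + 2*4)/(-6 + W) = (W + 8)/(-6 + W) = (8 + W)/(-6 + W))
b = -347/6 (b = -58 - (8 - 6)/(-6 - 6) = -58 - 2/(-12) = -58 - (-1)*2/12 = -58 - 1*(-⅙) = -58 + ⅙ = -347/6 ≈ -57.833)
(b + 8)² = (-347/6 + 8)² = (-299/6)² = 89401/36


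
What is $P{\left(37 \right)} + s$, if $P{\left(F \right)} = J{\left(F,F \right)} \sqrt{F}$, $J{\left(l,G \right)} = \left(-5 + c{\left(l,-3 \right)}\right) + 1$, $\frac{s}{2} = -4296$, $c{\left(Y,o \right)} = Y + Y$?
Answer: $-8592 + 70 \sqrt{37} \approx -8166.2$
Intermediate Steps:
$c{\left(Y,o \right)} = 2 Y$
$s = -8592$ ($s = 2 \left(-4296\right) = -8592$)
$J{\left(l,G \right)} = -4 + 2 l$ ($J{\left(l,G \right)} = \left(-5 + 2 l\right) + 1 = -4 + 2 l$)
$P{\left(F \right)} = \sqrt{F} \left(-4 + 2 F\right)$ ($P{\left(F \right)} = \left(-4 + 2 F\right) \sqrt{F} = \sqrt{F} \left(-4 + 2 F\right)$)
$P{\left(37 \right)} + s = 2 \sqrt{37} \left(-2 + 37\right) - 8592 = 2 \sqrt{37} \cdot 35 - 8592 = 70 \sqrt{37} - 8592 = -8592 + 70 \sqrt{37}$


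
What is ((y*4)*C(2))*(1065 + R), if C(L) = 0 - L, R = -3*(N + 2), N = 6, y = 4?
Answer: -33312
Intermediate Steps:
R = -24 (R = -3*(6 + 2) = -3*8 = -24)
C(L) = -L
((y*4)*C(2))*(1065 + R) = ((4*4)*(-1*2))*(1065 - 24) = (16*(-2))*1041 = -32*1041 = -33312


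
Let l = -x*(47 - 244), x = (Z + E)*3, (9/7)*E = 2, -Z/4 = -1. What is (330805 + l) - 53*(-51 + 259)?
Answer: 969193/3 ≈ 3.2306e+5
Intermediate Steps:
Z = 4 (Z = -4*(-1) = 4)
E = 14/9 (E = (7/9)*2 = 14/9 ≈ 1.5556)
x = 50/3 (x = (4 + 14/9)*3 = (50/9)*3 = 50/3 ≈ 16.667)
l = 9850/3 (l = -50*(47 - 244)/3 = -50*(-197)/3 = -1*(-9850/3) = 9850/3 ≈ 3283.3)
(330805 + l) - 53*(-51 + 259) = (330805 + 9850/3) - 53*(-51 + 259) = 1002265/3 - 53*208 = 1002265/3 - 11024 = 969193/3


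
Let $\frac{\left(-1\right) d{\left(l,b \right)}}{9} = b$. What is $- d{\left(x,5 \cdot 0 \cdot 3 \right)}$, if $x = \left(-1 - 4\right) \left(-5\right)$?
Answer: $0$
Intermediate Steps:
$x = 25$ ($x = \left(-5\right) \left(-5\right) = 25$)
$d{\left(l,b \right)} = - 9 b$
$- d{\left(x,5 \cdot 0 \cdot 3 \right)} = - \left(-9\right) 5 \cdot 0 \cdot 3 = - \left(-9\right) 0 \cdot 3 = - \left(-9\right) 0 = \left(-1\right) 0 = 0$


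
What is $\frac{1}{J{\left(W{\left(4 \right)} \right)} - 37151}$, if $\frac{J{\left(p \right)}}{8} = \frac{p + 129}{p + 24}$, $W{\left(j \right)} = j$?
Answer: $- \frac{1}{37113} \approx -2.6945 \cdot 10^{-5}$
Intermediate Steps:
$J{\left(p \right)} = \frac{8 \left(129 + p\right)}{24 + p}$ ($J{\left(p \right)} = 8 \frac{p + 129}{p + 24} = 8 \frac{129 + p}{24 + p} = \frac{8 \left(129 + p\right)}{24 + p}$)
$\frac{1}{J{\left(W{\left(4 \right)} \right)} - 37151} = \frac{1}{\frac{8 \left(129 + 4\right)}{24 + 4} - 37151} = \frac{1}{8 \cdot \frac{1}{28} \cdot 133 - 37151} = \frac{1}{38 - 37151} = \frac{1}{-37113} = - \frac{1}{37113}$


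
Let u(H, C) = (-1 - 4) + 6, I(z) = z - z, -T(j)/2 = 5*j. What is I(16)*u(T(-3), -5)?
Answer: 0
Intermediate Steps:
T(j) = -10*j
I(z) = 0
u(H, C) = 1 (u(H, C) = -5 + 6 = 1)
I(16)*u(T(-3), -5) = 0*1 = 0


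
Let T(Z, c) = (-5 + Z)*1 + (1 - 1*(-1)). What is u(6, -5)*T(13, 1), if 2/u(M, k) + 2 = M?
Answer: 5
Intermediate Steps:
u(M, k) = 2/(-2 + M)
T(Z, c) = -3 + Z (T(Z, c) = (-5 + Z) + (1 + 1) = (-5 + Z) + 2 = -3 + Z)
u(6, -5)*T(13, 1) = (2/(-2 + 6))*(-3 + 13) = (2/4)*10 = (2*(¼))*10 = (½)*10 = 5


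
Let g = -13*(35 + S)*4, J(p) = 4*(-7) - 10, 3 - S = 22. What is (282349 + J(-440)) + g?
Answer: 281479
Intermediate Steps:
S = -19 (S = 3 - 1*22 = 3 - 22 = -19)
J(p) = -38 (J(p) = -28 - 10 = -38)
g = -832 (g = -13*(35 - 19)*4 = -13*16*4 = -208*4 = -832)
(282349 + J(-440)) + g = (282349 - 38) - 832 = 282311 - 832 = 281479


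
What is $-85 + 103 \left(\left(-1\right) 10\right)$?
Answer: $-1115$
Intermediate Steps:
$-85 + 103 \left(\left(-1\right) 10\right) = -85 + 103 \left(-10\right) = -85 - 1030 = -1115$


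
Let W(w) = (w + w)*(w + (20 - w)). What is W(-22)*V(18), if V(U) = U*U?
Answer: -285120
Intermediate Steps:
W(w) = 40*w (W(w) = (2*w)*20 = 40*w)
V(U) = U**2
W(-22)*V(18) = (40*(-22))*18**2 = -880*324 = -285120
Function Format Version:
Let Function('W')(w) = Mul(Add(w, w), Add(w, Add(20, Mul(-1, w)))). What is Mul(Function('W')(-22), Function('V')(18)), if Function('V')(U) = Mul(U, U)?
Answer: -285120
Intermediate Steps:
Function('W')(w) = Mul(40, w) (Function('W')(w) = Mul(Mul(2, w), 20) = Mul(40, w))
Function('V')(U) = Pow(U, 2)
Mul(Function('W')(-22), Function('V')(18)) = Mul(Mul(40, -22), Pow(18, 2)) = Mul(-880, 324) = -285120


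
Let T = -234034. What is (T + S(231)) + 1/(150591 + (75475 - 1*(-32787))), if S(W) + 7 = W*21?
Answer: -59326519069/258853 ≈ -2.2919e+5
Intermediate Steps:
S(W) = -7 + 21*W (S(W) = -7 + W*21 = -7 + 21*W)
(T + S(231)) + 1/(150591 + (75475 - 1*(-32787))) = (-234034 + (-7 + 21*231)) + 1/(150591 + (75475 - 1*(-32787))) = (-234034 + (-7 + 4851)) + 1/(150591 + (75475 + 32787)) = (-234034 + 4844) + 1/(150591 + 108262) = -229190 + 1/258853 = -59326519069/258853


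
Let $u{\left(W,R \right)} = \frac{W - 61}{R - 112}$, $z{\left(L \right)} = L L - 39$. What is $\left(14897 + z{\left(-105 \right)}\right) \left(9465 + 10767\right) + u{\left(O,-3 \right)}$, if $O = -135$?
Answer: $\frac{60221458636}{115} \approx 5.2366 \cdot 10^{8}$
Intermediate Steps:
$z{\left(L \right)} = -39 + L^{2}$ ($z{\left(L \right)} = L^{2} - 39 = -39 + L^{2}$)
$u{\left(W,R \right)} = \frac{-61 + W}{-112 + R}$
$\left(14897 + z{\left(-105 \right)}\right) \left(9465 + 10767\right) + u{\left(O,-3 \right)} = \left(14897 - \left(39 - \left(-105\right)^{2}\right)\right) \left(9465 + 10767\right) + \frac{-61 - 135}{-112 - 3} = \left(14897 + \left(-39 + 11025\right)\right) 20232 + \frac{1}{-115} \left(-196\right) = \left(14897 + 10986\right) 20232 - - \frac{196}{115} = 25883 \cdot 20232 + \frac{196}{115} = 523664856 + \frac{196}{115} = \frac{60221458636}{115}$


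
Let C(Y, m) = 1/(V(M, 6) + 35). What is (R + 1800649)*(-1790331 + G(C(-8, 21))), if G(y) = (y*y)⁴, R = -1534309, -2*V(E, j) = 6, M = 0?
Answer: -131071890141436717235175/274877906944 ≈ -4.7684e+11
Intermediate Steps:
V(E, j) = -3 (V(E, j) = -½*6 = -3)
C(Y, m) = 1/32 (C(Y, m) = 1/(-3 + 35) = 1/32)
G(y) = y⁸ (G(y) = (y²)⁴ = y⁸)
(R + 1800649)*(-1790331 + G(C(-8, 21))) = (-1534309 + 1800649)*(-1790331 + (1/32)⁸) = 266340*(-1790331 + 1/1099511627776) = 266340*(-1968489752067833855/1099511627776) = -131071890141436717235175/274877906944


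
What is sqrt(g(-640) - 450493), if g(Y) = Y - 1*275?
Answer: 4*I*sqrt(28213) ≈ 671.87*I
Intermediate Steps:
g(Y) = -275 + Y (g(Y) = Y - 275 = -275 + Y)
sqrt(g(-640) - 450493) = sqrt((-275 - 640) - 450493) = sqrt(-915 - 450493) = sqrt(-451408) = 4*I*sqrt(28213)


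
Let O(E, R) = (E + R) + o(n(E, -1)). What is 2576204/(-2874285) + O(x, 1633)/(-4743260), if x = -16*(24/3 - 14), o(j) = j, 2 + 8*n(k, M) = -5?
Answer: -19559316014089/21813569710560 ≈ -0.89666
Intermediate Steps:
n(k, M) = -7/8 (n(k, M) = -¼ + (⅛)*(-5) = -¼ - 5/8 = -7/8)
x = 96 (x = -16*(24*(⅓) - 14) = -16*(8 - 14) = -16*(-6) = 96)
O(E, R) = -7/8 + E + R (O(E, R) = (E + R) - 7/8 = -7/8 + E + R)
2576204/(-2874285) + O(x, 1633)/(-4743260) = 2576204/(-2874285) + (-7/8 + 96 + 1633)/(-4743260) = 2576204*(-1/2874285) + (13825/8)*(-1/4743260) = -2576204/2874285 - 2765/7589216 = -19559316014089/21813569710560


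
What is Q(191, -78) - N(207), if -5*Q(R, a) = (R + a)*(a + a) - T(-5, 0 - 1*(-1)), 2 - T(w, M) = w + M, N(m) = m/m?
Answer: 17629/5 ≈ 3525.8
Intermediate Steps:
N(m) = 1
T(w, M) = 2 - M - w (T(w, M) = 2 - (w + M) = 2 - (M + w) = 2 + (-M - w) = 2 - M - w)
Q(R, a) = 6/5 - 2*a*(R + a)/5 (Q(R, a) = -((R + a)*(a + a) - (2 - (0 - 1*(-1)) - 1*(-5)))/5 = -((R + a)*(2*a) - (2 - (0 + 1) + 5))/5 = -(2*a*(R + a) - (2 - 1*1 + 5))/5 = -(2*a*(R + a) - (2 - 1 + 5))/5 = -(2*a*(R + a) - 1*6)/5 = -(2*a*(R + a) - 6)/5 = -(-6 + 2*a*(R + a))/5 = 6/5 - 2*a*(R + a)/5)
Q(191, -78) - N(207) = (6/5 - ⅖*(-78)² - ⅖*191*(-78)) - 1*1 = (6/5 - ⅖*6084 + 29796/5) - 1 = (6/5 - 12168/5 + 29796/5) - 1 = 17634/5 - 1 = 17629/5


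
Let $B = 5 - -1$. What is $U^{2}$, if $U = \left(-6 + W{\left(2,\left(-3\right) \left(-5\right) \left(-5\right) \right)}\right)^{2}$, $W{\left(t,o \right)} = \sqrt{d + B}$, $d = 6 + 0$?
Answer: $4032 - 2304 \sqrt{3} \approx 41.355$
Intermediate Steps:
$d = 6$
$B = 6$ ($B = 5 + 1 = 6$)
$W{\left(t,o \right)} = 2 \sqrt{3}$ ($W{\left(t,o \right)} = \sqrt{6 + 6} = \sqrt{12} = 2 \sqrt{3}$)
$U = \left(-6 + 2 \sqrt{3}\right)^{2} \approx 6.4308$
$U^{2} = \left(48 - 24 \sqrt{3}\right)^{2}$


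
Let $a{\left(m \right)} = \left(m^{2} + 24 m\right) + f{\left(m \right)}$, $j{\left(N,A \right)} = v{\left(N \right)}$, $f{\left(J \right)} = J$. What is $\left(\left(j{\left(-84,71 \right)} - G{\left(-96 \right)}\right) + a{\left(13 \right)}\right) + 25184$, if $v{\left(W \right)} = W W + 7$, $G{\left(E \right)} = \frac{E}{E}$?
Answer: $32740$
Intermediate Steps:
$G{\left(E \right)} = 1$
$v{\left(W \right)} = 7 + W^{2}$ ($v{\left(W \right)} = W^{2} + 7 = 7 + W^{2}$)
$j{\left(N,A \right)} = 7 + N^{2}$
$a{\left(m \right)} = m^{2} + 25 m$ ($a{\left(m \right)} = \left(m^{2} + 24 m\right) + m = m^{2} + 25 m$)
$\left(\left(j{\left(-84,71 \right)} - G{\left(-96 \right)}\right) + a{\left(13 \right)}\right) + 25184 = \left(\left(\left(7 + \left(-84\right)^{2}\right) - 1\right) + 13 \left(25 + 13\right)\right) + 25184 = \left(\left(\left(7 + 7056\right) - 1\right) + 13 \cdot 38\right) + 25184 = \left(\left(7063 - 1\right) + 494\right) + 25184 = \left(7062 + 494\right) + 25184 = 7556 + 25184 = 32740$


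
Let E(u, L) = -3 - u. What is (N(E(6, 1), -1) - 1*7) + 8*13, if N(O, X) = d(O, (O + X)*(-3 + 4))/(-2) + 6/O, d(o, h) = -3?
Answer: 587/6 ≈ 97.833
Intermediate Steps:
N(O, X) = 3/2 + 6/O (N(O, X) = -3/(-2) + 6/O = -3*(-1/2) + 6/O = 3/2 + 6/O)
(N(E(6, 1), -1) - 1*7) + 8*13 = ((3/2 + 6/(-3 - 1*6)) - 1*7) + 8*13 = ((3/2 + 6/(-3 - 6)) - 7) + 104 = ((3/2 + 6/(-9)) - 7) + 104 = ((3/2 + 6*(-1/9)) - 7) + 104 = ((3/2 - 2/3) - 7) + 104 = (5/6 - 7) + 104 = -37/6 + 104 = 587/6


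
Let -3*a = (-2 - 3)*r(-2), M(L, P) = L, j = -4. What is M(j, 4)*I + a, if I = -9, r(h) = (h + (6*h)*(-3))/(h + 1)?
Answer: -62/3 ≈ -20.667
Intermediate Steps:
r(h) = -17*h/(1 + h) (r(h) = (h - 18*h)/(1 + h) = (-17*h)/(1 + h) = -17*h/(1 + h))
a = -170/3 (a = -(-2 - 3)*(-17*(-2)/(1 - 2))/3 = -(-5)*(-17*(-2)/(-1))/3 = -(-5)*(-17*(-2)*(-1))/3 = -(-5)*(-34)/3 = -⅓*170 = -170/3 ≈ -56.667)
M(j, 4)*I + a = -4*(-9) - 170/3 = 36 - 170/3 = -62/3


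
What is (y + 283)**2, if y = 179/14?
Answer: 17147881/196 ≈ 87489.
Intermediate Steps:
y = 179/14 (y = 179*(1/14) = 179/14 ≈ 12.786)
(y + 283)**2 = (179/14 + 283)**2 = (4141/14)**2 = 17147881/196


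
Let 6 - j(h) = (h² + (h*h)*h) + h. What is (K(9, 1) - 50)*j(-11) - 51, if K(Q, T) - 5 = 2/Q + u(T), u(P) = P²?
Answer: -161299/3 ≈ -53766.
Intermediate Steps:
j(h) = 6 - h - h² - h³ (j(h) = 6 - ((h² + (h*h)*h) + h) = 6 - ((h² + h²*h) + h) = 6 - ((h² + h³) + h) = 6 - (h + h² + h³) = 6 + (-h - h² - h³) = 6 - h - h² - h³)
K(Q, T) = 5 + T² + 2/Q (K(Q, T) = 5 + (2/Q + T²) = 5 + (T² + 2/Q) = 5 + T² + 2/Q)
(K(9, 1) - 50)*j(-11) - 51 = ((5 + 1² + 2/9) - 50)*(6 - 1*(-11) - 1*(-11)² - 1*(-11)³) - 51 = ((5 + 1 + 2*(⅑)) - 50)*(6 + 11 - 1*121 - 1*(-1331)) - 51 = ((5 + 1 + 2/9) - 50)*(6 + 11 - 121 + 1331) - 51 = (56/9 - 50)*1227 - 51 = -394/9*1227 - 51 = -161146/3 - 51 = -161299/3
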